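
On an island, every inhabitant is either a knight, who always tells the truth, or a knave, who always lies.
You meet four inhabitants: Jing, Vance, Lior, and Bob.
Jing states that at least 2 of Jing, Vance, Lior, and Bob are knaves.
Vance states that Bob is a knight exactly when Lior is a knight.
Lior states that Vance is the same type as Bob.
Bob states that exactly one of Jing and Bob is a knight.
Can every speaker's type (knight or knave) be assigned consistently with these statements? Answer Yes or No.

Yes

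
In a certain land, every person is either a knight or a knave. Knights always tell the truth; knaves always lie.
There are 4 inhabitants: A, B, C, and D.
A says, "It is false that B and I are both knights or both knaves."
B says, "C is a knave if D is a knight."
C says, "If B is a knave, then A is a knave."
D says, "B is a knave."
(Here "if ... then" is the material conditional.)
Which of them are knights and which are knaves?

A is a knave, B is a knave, C is a knight, and D is a knight.

Suppose A is a knight. Then A's statement "it is false that B and I are both knights or both knaves" would have to be true. Checking the 8 ways to assign the others, none is consistent with every speaker.
(For instance, with B=knave, C=knight, D=knight, C's claim "if B is a knave, then A is a knave" comes out false where it would need to be true.)
So A must be a knave, making "it is false that B and I are both knights or both knaves" false. Taking A=knave, B=knave, C=knight, D=knight, each remaining statement checks out:
  B (knave): "C is a knave if D is a knight" — false. ✓
  C (knight): "if B is a knave, then A is a knave" — true. ✓
  D (knight): "B is a knave" — true. ✓
This is the unique consistent assignment.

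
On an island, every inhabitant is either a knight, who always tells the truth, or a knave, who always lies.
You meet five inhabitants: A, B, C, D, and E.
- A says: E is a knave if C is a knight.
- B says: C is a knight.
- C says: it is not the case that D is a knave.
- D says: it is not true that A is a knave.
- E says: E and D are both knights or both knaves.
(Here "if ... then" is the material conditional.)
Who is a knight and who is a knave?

Knights: A, B, C, and D. Knaves: E.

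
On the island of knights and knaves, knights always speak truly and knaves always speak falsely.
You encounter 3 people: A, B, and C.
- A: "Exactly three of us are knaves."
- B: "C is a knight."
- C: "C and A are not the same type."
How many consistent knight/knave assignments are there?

1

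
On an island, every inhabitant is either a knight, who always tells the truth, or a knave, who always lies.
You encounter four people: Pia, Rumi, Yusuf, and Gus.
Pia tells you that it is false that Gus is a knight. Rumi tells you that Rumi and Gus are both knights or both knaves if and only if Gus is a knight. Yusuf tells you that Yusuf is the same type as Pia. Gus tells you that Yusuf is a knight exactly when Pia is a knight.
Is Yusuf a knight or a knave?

Consistent assignments: {Pia=knight, Rumi=knight, Yusuf=knave, Gus=knave}; {Pia=knight, Rumi=knave, Yusuf=knave, Gus=knave}
In every consistent assignment, Yusuf is a knave.

Yusuf is a knave.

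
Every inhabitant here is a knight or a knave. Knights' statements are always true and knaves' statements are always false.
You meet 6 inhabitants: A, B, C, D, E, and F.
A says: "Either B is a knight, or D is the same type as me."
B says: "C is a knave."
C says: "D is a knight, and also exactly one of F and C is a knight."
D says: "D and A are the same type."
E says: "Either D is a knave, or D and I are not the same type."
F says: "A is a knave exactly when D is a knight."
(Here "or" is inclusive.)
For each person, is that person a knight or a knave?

As a knight, A's statement "either B is a knight, or D is the same type as me" should be True; it is.
Since B is a knight, "C is a knave" needs to be True, which holds.
As a knave, C's statement "D is a knight, and also exactly one of F and C is a knight" should be False; it is.
D is a knave; "D and A are the same type" is False, as required.
E is a knight, and the claim "either D is a knave, or D and I are not the same type" is indeed True.
Since F is a knight, "A is a knave exactly when D is a knight" needs to be True, which holds.

Knights: A, B, E, and F. Knaves: C and D.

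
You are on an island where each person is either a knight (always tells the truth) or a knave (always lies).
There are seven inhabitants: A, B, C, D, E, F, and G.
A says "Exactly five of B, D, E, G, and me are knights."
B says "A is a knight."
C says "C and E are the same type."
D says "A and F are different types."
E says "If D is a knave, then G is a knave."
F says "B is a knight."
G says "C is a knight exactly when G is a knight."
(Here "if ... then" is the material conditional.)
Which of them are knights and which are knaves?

A is a knave, B is a knave, C is a knight, D is a knave, E is a knight, F is a knave, and G is a knave.

A is a knave, so "exactly five of B, D, E, G, and me are knights" must be False — and it is.
Since B is a knave, "A is a knight" needs to be False, which holds.
C is a knight; "C and E are the same type" is True, as required.
D (knave): "A and F are different types" — False. ✓
E is a knight, so "if D is a knave, then G is a knave" must be True — and it is.
F is a knave; "B is a knight" is False, as required.
G is a knave, so "C is a knight exactly when G is a knight" must be False — and it is.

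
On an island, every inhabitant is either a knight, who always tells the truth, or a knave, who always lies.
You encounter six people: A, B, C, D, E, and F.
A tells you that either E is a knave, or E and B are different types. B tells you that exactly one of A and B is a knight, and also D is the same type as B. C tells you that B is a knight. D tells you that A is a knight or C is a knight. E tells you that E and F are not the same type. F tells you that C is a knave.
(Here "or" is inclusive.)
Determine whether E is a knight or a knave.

Consistent assignments: {A=knave, B=knight, C=knight, D=knight, E=knight, F=knave}
In every consistent assignment, E is a knight.

E is a knight.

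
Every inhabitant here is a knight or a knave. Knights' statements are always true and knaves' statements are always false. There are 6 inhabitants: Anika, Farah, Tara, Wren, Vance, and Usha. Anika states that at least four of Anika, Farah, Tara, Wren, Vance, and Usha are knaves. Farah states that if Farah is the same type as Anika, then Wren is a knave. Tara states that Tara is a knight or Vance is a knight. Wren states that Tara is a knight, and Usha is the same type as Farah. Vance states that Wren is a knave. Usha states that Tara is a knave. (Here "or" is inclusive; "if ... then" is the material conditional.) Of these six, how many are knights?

The unique consistent assignment is Anika=knave, Farah=knight, Tara=knight, Wren=knave, Vance=knight, Usha=knave.
That has 3 knights.

3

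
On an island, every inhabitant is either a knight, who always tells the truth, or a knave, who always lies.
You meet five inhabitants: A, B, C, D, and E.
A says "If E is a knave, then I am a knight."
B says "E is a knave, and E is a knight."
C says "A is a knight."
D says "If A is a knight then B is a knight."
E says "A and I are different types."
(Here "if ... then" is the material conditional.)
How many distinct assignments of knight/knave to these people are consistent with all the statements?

1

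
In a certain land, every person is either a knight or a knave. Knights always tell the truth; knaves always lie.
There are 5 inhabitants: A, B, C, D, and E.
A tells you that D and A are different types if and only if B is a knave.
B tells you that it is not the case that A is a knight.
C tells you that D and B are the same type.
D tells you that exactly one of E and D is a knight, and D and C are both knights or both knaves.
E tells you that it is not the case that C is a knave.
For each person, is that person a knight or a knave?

Suppose A is a knave. Then A's statement "D and A are different types if and only if B is a knave" would have to be false. Checking the 16 ways to assign the others, none is consistent with every speaker.
(For instance, with B=knave, C=knight, D=knave, E=knight, B's claim "it is not the case that A is a knight" comes out true where it would need to be false.)
So A must be a knight, making "D and A are different types if and only if B is a knave" true. Taking A=knight, B=knave, C=knight, D=knave, E=knight, each remaining statement checks out:
  B (knave): "it is not the case that A is a knight" — false. ✓
  C (knight): "D and B are the same type" — true. ✓
  D (knave): "exactly one of E and D is a knight, and D and C are both knights or both knaves" — false. ✓
  E (knight): "it is not the case that C is a knave" — true. ✓
This is the unique consistent assignment.

Knights: A, C, and E. Knaves: B and D.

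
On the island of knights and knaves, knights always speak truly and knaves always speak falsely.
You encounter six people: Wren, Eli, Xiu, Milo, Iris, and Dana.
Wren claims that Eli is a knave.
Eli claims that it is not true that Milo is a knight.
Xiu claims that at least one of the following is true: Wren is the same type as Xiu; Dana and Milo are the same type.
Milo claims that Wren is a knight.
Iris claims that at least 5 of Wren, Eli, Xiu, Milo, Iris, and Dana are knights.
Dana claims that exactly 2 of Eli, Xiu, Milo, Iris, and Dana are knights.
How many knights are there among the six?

2

The unique consistent assignment is Wren=knight, Eli=knave, Xiu=knave, Milo=knight, Iris=knave, Dana=knave.
That has 2 knights.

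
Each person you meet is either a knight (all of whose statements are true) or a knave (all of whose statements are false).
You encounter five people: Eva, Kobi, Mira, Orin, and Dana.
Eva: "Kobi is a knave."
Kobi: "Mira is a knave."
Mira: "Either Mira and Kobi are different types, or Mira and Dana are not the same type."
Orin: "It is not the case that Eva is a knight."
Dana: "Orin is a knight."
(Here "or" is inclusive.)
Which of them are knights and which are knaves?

Eva is a knight, so "Kobi is a knave" must be true — and it is.
Kobi is a knave, and the claim "Mira is a knave" is indeed false.
As a knight, Mira's statement "either Mira and Kobi are different types, or Mira and Dana are not the same type" should be true; it is.
Since Orin is a knave, "it is not the case that Eva is a knight" needs to be false, which holds.
Dana is a knave; "Orin is a knight" is false, as required.

Eva is a knight, Kobi is a knave, Mira is a knight, Orin is a knave, and Dana is a knave.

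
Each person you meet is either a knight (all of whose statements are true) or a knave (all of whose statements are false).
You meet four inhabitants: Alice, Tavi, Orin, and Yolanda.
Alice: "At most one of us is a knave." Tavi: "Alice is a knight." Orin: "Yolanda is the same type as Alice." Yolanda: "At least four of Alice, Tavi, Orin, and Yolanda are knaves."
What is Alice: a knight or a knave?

Alice is a knave.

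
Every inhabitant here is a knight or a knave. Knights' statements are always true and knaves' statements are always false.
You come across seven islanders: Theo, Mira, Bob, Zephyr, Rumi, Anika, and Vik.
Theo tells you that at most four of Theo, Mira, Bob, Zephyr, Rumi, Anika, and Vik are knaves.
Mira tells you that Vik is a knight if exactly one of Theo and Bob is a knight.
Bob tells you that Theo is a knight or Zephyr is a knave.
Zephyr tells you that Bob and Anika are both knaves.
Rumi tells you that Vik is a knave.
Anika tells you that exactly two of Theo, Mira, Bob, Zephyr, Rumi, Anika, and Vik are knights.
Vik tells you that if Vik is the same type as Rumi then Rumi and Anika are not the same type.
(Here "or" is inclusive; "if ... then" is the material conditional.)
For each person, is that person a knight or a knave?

Theo is a knight; "at most four of Theo, Mira, Bob, Zephyr, Rumi, Anika, and Vik are knaves" is true, as required.
Since Mira is a knight, "Vik is a knight if exactly one of Theo and Bob is a knight" needs to be true, which holds.
Bob (knight): "Theo is a knight or Zephyr is a knave" — true. ✓
Since Zephyr is a knave, "Bob and Anika are both knaves" needs to be false, which holds.
Since Rumi is a knave, "Vik is a knave" needs to be false, which holds.
Anika (knave): "exactly two of Theo, Mira, Bob, Zephyr, Rumi, Anika, and Vik are knights" — false. ✓
Since Vik is a knight, "if Vik is the same type as Rumi then Rumi and Anika are not the same type" needs to be true, which holds.

Knights: Theo, Mira, Bob, and Vik. Knaves: Zephyr, Rumi, and Anika.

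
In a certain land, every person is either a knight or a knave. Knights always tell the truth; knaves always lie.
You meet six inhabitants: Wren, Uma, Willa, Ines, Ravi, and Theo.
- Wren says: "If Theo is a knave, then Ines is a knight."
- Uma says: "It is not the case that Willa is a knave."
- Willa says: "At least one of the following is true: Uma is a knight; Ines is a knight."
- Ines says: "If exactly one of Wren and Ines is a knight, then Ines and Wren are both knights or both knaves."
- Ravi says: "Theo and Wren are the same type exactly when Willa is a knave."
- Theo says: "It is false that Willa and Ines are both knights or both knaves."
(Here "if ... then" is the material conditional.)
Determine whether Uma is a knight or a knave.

Uma is a knight.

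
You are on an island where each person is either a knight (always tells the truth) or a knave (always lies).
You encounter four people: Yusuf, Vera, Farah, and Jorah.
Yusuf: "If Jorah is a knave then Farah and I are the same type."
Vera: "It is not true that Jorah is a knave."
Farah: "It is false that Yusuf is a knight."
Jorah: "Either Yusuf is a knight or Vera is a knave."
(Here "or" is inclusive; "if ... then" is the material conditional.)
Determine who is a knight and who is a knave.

Knights: Yusuf, Vera, and Jorah. Knaves: Farah.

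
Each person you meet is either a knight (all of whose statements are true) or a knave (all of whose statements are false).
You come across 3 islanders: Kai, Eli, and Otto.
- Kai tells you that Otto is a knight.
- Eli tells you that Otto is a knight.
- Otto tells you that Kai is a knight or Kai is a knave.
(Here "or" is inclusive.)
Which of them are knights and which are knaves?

Kai is a knight, Eli is a knight, and Otto is a knight.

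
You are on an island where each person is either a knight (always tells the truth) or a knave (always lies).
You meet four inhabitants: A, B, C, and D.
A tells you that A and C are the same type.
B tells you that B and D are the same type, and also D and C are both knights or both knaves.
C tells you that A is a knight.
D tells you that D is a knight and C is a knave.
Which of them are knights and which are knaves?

A is a knight, B is a knave, C is a knight, and D is a knave.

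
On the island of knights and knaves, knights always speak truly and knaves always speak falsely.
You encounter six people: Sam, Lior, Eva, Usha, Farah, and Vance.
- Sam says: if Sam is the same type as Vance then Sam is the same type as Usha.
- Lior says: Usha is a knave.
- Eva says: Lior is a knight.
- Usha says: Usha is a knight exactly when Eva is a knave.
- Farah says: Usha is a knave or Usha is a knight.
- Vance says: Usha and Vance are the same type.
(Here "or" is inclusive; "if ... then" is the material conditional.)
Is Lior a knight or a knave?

Lior is a knave.

Consistent assignments: {Sam=knight, Lior=knave, Eva=knave, Usha=knight, Farah=knight, Vance=knight}; {Sam=knight, Lior=knave, Eva=knave, Usha=knight, Farah=knight, Vance=knave}; {Sam=knave, Lior=knave, Eva=knave, Usha=knight, Farah=knight, Vance=knave}
In every consistent assignment, Lior is a knave.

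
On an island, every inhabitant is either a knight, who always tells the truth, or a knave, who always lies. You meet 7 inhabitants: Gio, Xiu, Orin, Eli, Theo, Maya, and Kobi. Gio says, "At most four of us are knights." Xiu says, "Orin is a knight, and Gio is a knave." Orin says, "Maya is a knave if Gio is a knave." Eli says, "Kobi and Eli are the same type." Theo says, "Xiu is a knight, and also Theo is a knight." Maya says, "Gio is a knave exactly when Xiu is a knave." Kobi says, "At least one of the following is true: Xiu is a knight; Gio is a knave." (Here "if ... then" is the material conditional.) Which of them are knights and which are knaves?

Gio is a knave, Xiu is a knight, Orin is a knight, Eli is a knight, Theo is a knight, Maya is a knave, and Kobi is a knight.

Gio is a knave; "at most four of us are knights" is false, as required.
Xiu (knight): "Orin is a knight, and Gio is a knave" — true. ✓
As a knight, Orin's statement "Maya is a knave if Gio is a knave" should be true; it is.
Eli is a knight, so "Kobi and Eli are the same type" must be true — and it is.
As a knight, Theo's statement "Xiu is a knight, and also Theo is a knight" should be true; it is.
Maya (knave): "Gio is a knave exactly when Xiu is a knave" — false. ✓
Since Kobi is a knight, "at least one of the following is true: Xiu is a knight; Gio is a knave" needs to be true, which holds.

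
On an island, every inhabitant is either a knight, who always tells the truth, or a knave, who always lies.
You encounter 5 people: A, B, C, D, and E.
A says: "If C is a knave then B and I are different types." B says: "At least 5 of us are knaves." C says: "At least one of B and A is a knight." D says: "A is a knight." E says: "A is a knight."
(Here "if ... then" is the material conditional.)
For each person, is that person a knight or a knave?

A is a knight, so "if C is a knave then B and I are different types" must be true — and it is.
Since B is a knave, "at least 5 of us are knaves" needs to be false, which holds.
Since C is a knight, "at least one of B and A is a knight" needs to be true, which holds.
D is a knight, so "A is a knight" must be true — and it is.
E is a knight, so "A is a knight" must be true — and it is.

A is a knight, B is a knave, C is a knight, D is a knight, and E is a knight.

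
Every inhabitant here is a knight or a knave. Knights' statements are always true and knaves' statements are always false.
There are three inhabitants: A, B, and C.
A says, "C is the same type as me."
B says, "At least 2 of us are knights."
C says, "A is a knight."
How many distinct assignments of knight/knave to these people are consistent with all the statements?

1

Consistent assignments:
  A=knight, B=knight, C=knight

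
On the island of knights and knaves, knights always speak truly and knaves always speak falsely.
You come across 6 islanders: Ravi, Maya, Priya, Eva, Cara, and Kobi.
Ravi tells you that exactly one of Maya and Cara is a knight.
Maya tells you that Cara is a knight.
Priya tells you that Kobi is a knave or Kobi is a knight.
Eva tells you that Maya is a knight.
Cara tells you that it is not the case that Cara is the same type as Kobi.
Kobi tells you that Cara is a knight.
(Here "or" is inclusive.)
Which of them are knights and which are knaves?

Ravi is a knave, Maya is a knave, Priya is a knight, Eva is a knave, Cara is a knave, and Kobi is a knave.

Ravi is a knave; "exactly one of Maya and Cara is a knight" is False, as required.
As a knave, Maya's statement "Cara is a knight" should be False; it is.
Since Priya is a knight, "Kobi is a knave or Kobi is a knight" needs to be True, which holds.
Eva is a knave, so "Maya is a knight" must be False — and it is.
Cara is a knave; "it is not the case that Cara is the same type as Kobi" is False, as required.
Kobi is a knave; "Cara is a knight" is False, as required.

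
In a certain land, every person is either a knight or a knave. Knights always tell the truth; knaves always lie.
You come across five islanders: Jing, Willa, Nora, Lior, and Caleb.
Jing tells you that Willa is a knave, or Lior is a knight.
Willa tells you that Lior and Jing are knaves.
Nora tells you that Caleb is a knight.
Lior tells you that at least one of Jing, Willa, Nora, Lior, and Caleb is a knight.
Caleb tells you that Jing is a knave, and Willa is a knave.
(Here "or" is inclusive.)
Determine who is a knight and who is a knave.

As a knight, Jing's statement "Willa is a knave, or Lior is a knight" should be true; it is.
Since Willa is a knave, "Lior and Jing are knaves" needs to be False, which holds.
Since Nora is a knave, "Caleb is a knight" needs to be False, which holds.
Lior is a knight, so "at least one of Jing, Willa, Nora, Lior, and Caleb is a knight" must be true — and it is.
As a knave, Caleb's statement "Jing is a knave, and Willa is a knave" should be False; it is.

Jing is a knight, Willa is a knave, Nora is a knave, Lior is a knight, and Caleb is a knave.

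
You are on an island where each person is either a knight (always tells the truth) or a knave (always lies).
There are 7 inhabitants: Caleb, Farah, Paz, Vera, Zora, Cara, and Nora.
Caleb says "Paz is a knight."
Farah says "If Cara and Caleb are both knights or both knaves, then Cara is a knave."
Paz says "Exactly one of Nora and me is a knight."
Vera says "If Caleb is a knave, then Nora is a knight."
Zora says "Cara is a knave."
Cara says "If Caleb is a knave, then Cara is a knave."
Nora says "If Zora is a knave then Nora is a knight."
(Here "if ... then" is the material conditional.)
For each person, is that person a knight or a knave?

Caleb is a knight, Farah is a knave, Paz is a knight, Vera is a knight, Zora is a knave, Cara is a knight, and Nora is a knave.

Since Caleb is a knight, "Paz is a knight" needs to be True, which holds.
Farah (knave): "if Cara and Caleb are both knights or both knaves, then Cara is a knave" — False. ✓
Paz (knight): "exactly one of Nora and me is a knight" — True. ✓
Vera is a knight, and the claim "if Caleb is a knave, then Nora is a knight" is indeed True.
As a knave, Zora's statement "Cara is a knave" should be False; it is.
Cara is a knight, and the claim "if Caleb is a knave, then Cara is a knave" is indeed True.
Nora (knave): "if Zora is a knave then Nora is a knight" — False. ✓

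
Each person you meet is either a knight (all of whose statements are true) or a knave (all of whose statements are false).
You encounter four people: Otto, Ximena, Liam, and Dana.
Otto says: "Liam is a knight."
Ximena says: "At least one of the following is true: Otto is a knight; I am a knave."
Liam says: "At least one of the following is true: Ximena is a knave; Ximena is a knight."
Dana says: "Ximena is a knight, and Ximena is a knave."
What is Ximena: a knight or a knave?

Ximena is a knight.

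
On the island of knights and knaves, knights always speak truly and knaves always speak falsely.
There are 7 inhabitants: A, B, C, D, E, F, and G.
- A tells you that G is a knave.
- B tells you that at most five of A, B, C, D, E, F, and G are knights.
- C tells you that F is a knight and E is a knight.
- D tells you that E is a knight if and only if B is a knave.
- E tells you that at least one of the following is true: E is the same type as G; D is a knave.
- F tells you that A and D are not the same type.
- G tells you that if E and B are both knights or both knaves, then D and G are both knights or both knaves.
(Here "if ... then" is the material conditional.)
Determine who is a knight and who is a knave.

Knights: B, D, F, and G. Knaves: A, C, and E.

Since A is a knave, "G is a knave" needs to be False, which holds.
B is a knight, and the claim "at most five of A, B, C, D, E, F, and G are knights" is indeed True.
C (knave): "F is a knight and E is a knight" — False. ✓
As a knight, D's statement "E is a knight if and only if B is a knave" should be True; it is.
E (knave): "at least one of the following is true: E is the same type as G; D is a knave" — False. ✓
F is a knight; "A and D are not the same type" is True, as required.
G is a knight, and the claim "if E and B are both knights or both knaves, then D and G are both knights or both knaves" is indeed True.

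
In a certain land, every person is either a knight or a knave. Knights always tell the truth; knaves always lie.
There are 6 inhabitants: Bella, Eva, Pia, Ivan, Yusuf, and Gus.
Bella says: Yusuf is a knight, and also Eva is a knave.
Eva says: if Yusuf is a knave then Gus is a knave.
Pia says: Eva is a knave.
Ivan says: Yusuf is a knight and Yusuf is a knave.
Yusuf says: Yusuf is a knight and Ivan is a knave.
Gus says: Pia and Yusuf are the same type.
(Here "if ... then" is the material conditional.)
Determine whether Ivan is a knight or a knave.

Ivan is a knave.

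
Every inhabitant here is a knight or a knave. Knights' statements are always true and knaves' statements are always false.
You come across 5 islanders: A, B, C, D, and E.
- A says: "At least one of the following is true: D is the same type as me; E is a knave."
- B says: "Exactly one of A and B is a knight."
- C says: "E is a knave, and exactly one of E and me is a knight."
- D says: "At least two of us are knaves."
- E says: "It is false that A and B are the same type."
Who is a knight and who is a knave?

A (knave): "at least one of the following is true: D is the same type as me; E is a knave" — False. ✓
As a knight, B's statement "exactly one of A and B is a knight" should be True; it is.
C is a knave; "E is a knave, and exactly one of E and me is a knight" is False, as required.
D is a knight, and the claim "at least two of us are knaves" is indeed True.
As a knight, E's statement "it is false that A and B are the same type" should be True; it is.

A is a knave, B is a knight, C is a knave, D is a knight, and E is a knight.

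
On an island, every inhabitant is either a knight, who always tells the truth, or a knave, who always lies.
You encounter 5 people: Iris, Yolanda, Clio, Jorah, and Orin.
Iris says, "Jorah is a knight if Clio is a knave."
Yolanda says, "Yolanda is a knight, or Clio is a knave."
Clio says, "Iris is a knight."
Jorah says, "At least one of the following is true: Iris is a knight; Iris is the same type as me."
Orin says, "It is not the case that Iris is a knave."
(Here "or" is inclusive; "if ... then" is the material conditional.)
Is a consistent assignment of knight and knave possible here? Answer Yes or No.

Yes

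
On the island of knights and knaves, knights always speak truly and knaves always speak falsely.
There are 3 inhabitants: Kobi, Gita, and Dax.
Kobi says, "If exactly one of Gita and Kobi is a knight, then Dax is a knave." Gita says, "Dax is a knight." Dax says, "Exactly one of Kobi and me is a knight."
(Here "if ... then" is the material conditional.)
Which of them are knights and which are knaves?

Kobi is a knave, and the claim "if exactly one of Gita and Kobi is a knight, then Dax is a knave" is indeed False.
Gita is a knight, so "Dax is a knight" must be True — and it is.
Dax is a knight, so "exactly one of Kobi and me is a knight" must be True — and it is.

Kobi is a knave, Gita is a knight, and Dax is a knight.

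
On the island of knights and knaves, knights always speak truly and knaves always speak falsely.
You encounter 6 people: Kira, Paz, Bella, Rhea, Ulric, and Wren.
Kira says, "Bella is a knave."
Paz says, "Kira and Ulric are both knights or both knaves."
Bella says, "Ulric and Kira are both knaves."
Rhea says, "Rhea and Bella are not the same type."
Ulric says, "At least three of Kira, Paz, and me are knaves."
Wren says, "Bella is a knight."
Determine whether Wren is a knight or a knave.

Consistent assignments: {Kira=knight, Paz=knave, Bella=knave, Rhea=knight, Ulric=knave, Wren=knave}; {Kira=knight, Paz=knave, Bella=knave, Rhea=knave, Ulric=knave, Wren=knave}
In every consistent assignment, Wren is a knave.

Wren is a knave.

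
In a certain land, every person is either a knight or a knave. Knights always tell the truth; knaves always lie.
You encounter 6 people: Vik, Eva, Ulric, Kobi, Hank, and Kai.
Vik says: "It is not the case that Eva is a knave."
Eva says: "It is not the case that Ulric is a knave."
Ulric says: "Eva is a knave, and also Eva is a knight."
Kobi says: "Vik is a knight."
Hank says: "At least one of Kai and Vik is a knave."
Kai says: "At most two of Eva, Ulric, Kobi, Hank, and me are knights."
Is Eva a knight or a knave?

Eva is a knave.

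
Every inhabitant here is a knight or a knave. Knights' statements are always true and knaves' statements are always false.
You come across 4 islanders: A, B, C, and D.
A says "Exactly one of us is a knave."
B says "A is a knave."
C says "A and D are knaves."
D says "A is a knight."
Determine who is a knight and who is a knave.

Knights: B and C. Knaves: A and D.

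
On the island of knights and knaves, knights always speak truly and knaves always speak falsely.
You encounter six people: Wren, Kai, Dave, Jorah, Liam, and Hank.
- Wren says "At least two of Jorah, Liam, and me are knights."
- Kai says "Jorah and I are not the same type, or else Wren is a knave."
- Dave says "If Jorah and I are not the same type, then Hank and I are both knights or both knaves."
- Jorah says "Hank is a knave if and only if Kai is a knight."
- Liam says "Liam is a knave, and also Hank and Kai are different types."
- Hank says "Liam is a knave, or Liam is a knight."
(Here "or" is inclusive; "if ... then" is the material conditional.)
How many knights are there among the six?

The unique consistent assignment is Wren=knave, Kai=knight, Dave=knight, Jorah=knave, Liam=knave, Hank=knight.
That has 3 knights.

3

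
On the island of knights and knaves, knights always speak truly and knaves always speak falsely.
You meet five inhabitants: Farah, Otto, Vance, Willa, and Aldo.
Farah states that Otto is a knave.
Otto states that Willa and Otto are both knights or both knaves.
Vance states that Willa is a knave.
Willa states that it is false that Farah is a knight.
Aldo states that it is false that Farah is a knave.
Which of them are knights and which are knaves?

Farah is a knave, Otto is a knight, Vance is a knave, Willa is a knight, and Aldo is a knave.

Suppose Farah is a knight. Then Farah's statement "Otto is a knave" would have to be true. Checking the 16 ways to assign the others, none is consistent with every speaker.
(For instance, with Otto=knight, Vance=knave, Willa=knight, Aldo=knave, Farah's claim "Otto is a knave" comes out false where it would need to be true.)
So Farah must be a knave, making "Otto is a knave" false. Taking Farah=knave, Otto=knight, Vance=knave, Willa=knight, Aldo=knave, each remaining statement checks out:
  Otto (knight): "Willa and Otto are both knights or both knaves" — true. ✓
  Vance (knave): "Willa is a knave" — false. ✓
  Willa (knight): "it is false that Farah is a knight" — true. ✓
  Aldo (knave): "it is false that Farah is a knave" — false. ✓
This is the unique consistent assignment.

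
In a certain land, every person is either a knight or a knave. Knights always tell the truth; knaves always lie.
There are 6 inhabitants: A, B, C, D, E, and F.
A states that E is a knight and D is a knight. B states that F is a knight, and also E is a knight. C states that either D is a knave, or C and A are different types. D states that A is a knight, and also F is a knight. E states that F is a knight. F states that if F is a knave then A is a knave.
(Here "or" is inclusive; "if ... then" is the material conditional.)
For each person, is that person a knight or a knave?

Knights: B, C, E, and F. Knaves: A and D.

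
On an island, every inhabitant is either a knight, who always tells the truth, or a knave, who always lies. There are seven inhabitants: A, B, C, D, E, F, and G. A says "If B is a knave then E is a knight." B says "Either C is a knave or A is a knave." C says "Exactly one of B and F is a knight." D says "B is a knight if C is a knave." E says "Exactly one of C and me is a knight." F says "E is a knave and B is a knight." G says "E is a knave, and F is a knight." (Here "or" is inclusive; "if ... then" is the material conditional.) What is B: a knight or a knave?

B is a knight.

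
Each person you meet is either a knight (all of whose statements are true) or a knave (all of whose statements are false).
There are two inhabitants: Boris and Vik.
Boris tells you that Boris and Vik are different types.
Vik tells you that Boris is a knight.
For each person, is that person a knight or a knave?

Suppose Boris is a knight. Then Boris's statement "Boris and Vik are different types" would have to be true. Checking the 2 ways to assign the others, none is consistent with every speaker.
(For instance, with Vik=knave, Vik's claim "Boris is a knight" comes out true where it would need to be false.)
So Boris must be a knave, making "Boris and Vik are different types" false. Taking Boris=knave, Vik=knave, each remaining statement checks out:
  Vik (knave): "Boris is a knight" — false. ✓
This is the unique consistent assignment.

Boris is a knave and Vik is a knave.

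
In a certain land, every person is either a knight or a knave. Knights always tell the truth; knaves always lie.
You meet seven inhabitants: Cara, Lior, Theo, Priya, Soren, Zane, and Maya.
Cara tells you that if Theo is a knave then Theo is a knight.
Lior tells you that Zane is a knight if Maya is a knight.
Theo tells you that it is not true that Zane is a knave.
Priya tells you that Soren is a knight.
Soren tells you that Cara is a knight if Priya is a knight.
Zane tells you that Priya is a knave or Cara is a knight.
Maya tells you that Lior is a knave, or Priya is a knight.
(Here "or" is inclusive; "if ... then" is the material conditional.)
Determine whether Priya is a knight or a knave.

Priya is a knight.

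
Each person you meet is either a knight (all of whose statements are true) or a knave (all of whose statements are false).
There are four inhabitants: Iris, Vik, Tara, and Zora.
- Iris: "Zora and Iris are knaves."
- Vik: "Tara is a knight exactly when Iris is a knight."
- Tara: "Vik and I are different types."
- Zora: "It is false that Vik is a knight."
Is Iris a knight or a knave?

Iris is a knave.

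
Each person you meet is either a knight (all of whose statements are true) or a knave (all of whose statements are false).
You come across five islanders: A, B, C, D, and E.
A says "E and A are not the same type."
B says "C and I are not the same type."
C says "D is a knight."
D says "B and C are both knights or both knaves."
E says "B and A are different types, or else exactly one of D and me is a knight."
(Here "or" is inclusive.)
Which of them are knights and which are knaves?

Since A is a knight, "E and A are not the same type" needs to be true, which holds.
As a knight, B's statement "C and I are not the same type" should be true; it is.
As a knave, C's statement "D is a knight" should be false; it is.
D is a knave, and the claim "B and C are both knights or both knaves" is indeed false.
E (knave): "B and A are different types, or else exactly one of D and me is a knight" — false. ✓

Knights: A and B. Knaves: C, D, and E.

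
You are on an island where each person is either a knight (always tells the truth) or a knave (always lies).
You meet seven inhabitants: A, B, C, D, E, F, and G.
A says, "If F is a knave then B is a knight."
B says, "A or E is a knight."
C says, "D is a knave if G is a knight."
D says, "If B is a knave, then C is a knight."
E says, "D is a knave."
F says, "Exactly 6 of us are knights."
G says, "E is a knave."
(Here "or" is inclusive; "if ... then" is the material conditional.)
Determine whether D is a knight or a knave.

D is a knight.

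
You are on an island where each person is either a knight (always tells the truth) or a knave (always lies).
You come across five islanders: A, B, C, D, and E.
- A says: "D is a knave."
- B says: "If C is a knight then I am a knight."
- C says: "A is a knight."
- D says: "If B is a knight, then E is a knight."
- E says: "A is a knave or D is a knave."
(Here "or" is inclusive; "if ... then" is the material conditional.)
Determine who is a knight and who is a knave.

Suppose A is a knight. Then A's statement "D is a knave" would have to be true. Checking the 16 ways to assign the others, none is consistent with every speaker.
(For instance, with B=knight, C=knave, D=knight, E=knight, A's claim "D is a knave" comes out false where it would need to be true.)
So A must be a knave, making "D is a knave" false. Taking A=knave, B=knight, C=knave, D=knight, E=knight, each remaining statement checks out:
  B (knight): "if C is a knight then I am a knight" — true. ✓
  C (knave): "A is a knight" — false. ✓
  D (knight): "if B is a knight, then E is a knight" — true. ✓
  E (knight): "A is a knave or D is a knave" — true. ✓
This is the unique consistent assignment.

A is a knave, B is a knight, C is a knave, D is a knight, and E is a knight.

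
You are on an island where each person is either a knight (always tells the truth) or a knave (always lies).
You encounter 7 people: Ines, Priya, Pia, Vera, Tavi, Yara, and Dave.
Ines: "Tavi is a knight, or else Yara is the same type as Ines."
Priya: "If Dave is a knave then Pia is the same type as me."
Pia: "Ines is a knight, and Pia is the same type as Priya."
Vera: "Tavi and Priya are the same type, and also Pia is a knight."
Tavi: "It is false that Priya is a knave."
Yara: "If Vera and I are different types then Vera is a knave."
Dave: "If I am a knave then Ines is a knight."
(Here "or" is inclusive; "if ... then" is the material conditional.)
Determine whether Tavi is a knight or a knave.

Tavi is a knight.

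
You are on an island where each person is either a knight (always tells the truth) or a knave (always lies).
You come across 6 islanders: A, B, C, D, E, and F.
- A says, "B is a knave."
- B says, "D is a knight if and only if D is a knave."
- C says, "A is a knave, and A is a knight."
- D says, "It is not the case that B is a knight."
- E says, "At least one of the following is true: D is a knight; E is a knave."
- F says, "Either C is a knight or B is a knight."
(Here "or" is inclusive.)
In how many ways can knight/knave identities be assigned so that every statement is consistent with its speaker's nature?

1

Consistent assignments:
  A=knight, B=knave, C=knave, D=knight, E=knight, F=knave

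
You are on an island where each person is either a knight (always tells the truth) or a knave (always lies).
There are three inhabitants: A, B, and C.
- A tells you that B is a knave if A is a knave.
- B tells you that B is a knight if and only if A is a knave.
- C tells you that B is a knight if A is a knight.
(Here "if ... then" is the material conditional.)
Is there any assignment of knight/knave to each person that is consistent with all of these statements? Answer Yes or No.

Yes

One consistent assignment: A=knave, B=knight, C=knight.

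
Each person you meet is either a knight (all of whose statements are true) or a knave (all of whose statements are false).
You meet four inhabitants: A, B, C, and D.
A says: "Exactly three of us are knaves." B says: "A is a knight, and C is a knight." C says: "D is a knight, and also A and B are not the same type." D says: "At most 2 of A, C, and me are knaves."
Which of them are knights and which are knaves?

A is a knave, B is a knave, C is a knave, and D is a knave.

Suppose A is a knight. Then A's statement "exactly three of us are knaves" would have to be true. Checking the 8 ways to assign the others, none is consistent with every speaker.
(For instance, with B=knave, C=knave, D=knave, D's claim "at most 2 of A, C, and me are knaves" comes out true where it would need to be false.)
So A must be a knave, making "exactly three of us are knaves" false. Taking A=knave, B=knave, C=knave, D=knave, each remaining statement checks out:
  B (knave): "A is a knight, and C is a knight" — false. ✓
  C (knave): "D is a knight, and also A and B are not the same type" — false. ✓
  D (knave): "at most 2 of A, C, and me are knaves" — false. ✓
This is the unique consistent assignment.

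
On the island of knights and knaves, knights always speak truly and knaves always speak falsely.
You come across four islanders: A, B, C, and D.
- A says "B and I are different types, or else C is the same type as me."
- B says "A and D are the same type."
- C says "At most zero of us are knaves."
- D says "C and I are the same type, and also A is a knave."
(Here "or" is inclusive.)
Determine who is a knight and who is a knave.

Suppose A is a knave. Then A's statement "B and I are different types, or else C is the same type as me" would have to be false. Checking the 8 ways to assign the others, none is consistent with every speaker.
(For instance, with B=knave, C=knave, D=knave, A's claim "B and I are different types, or else C is the same type as me" comes out true where it would need to be false.)
So A must be a knight, making "B and I are different types, or else C is the same type as me" true. Taking A=knight, B=knave, C=knave, D=knave, each remaining statement checks out:
  B (knave): "A and D are the same type" — false. ✓
  C (knave): "at most zero of us are knaves" — false. ✓
  D (knave): "C and I are the same type, and also A is a knave" — false. ✓
This is the unique consistent assignment.

Knights: A. Knaves: B, C, and D.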